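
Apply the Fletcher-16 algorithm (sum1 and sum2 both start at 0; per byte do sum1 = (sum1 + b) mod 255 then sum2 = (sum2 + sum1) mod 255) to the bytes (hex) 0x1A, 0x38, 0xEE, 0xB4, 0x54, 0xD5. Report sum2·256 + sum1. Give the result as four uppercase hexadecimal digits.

Running sums (mod 255):
  after byte 0 (0x1A): sum1=26, sum2=26
  after byte 1 (0x38): sum1=82, sum2=108
  after byte 2 (0xEE): sum1=65, sum2=173
  after byte 3 (0xB4): sum1=245, sum2=163
  after byte 4 (0x54): sum1=74, sum2=237
  after byte 5 (0xD5): sum1=32, sum2=14
Checksum = sum2·256 + sum1 = 14·256 + 32 = 3616 = 0x0E20.

0E20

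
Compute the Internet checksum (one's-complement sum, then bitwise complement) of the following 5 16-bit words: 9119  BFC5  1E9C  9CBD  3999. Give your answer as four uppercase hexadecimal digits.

One's-complement addition (fold any carry out of bit 15 back into bit 0):
  0x9119 + 0xBFC5 = 0x150DE → wrap carry → 0x50DF
  0x50DF + 0x1E9C = 0x06F7B
  0x6F7B + 0x9CBD = 0x10C38 → wrap carry → 0x0C39
  0x0C39 + 0x3999 = 0x045D2
One's-complement sum = 0x45D2.
Checksum = ~0x45D2 & 0xFFFF = 0xBA2D.

BA2D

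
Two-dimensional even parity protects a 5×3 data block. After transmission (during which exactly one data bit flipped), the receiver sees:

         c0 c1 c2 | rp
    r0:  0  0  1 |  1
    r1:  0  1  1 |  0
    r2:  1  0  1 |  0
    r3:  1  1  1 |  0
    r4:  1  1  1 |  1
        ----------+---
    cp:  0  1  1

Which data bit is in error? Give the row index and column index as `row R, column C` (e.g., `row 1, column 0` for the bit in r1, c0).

Recompute each row's even parity and compare to rp:
  r0: data parity 1, sent rp 1 → ok
  r1: data parity 0, sent rp 0 → ok
  r2: data parity 0, sent rp 0 → ok
  r3: data parity 1, sent rp 0 → mismatch
  r4: data parity 1, sent rp 1 → ok
Recompute each column's even parity and compare to cp:
  c0: data parity 1, sent cp 0 → mismatch
  c1: data parity 1, sent cp 1 → ok
  c2: data parity 1, sent cp 1 → ok
Exactly one row (r3) and one column (c0) fail → the flipped bit is at their intersection.

row 3, column 0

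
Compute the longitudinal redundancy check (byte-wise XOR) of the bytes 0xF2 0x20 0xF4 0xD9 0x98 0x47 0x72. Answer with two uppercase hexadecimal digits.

XOR the bytes together:
  start with 0xF2
  0xF2 ⊕ 0x20 = 0xD2
  0xD2 ⊕ 0xF4 = 0x26
  0x26 ⊕ 0xD9 = 0xFF
  0xFF ⊕ 0x98 = 0x67
  0x67 ⊕ 0x47 = 0x20
  0x20 ⊕ 0x72 = 0x52

52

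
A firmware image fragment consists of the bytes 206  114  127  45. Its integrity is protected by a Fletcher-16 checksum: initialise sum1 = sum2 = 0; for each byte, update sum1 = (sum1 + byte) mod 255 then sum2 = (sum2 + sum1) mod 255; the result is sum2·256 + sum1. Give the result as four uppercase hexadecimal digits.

Running sums (mod 255):
  after byte 0 (206): sum1=206, sum2=206
  after byte 1 (114): sum1=65, sum2=16
  after byte 2 (127): sum1=192, sum2=208
  after byte 3 (45): sum1=237, sum2=190
Checksum = sum2·256 + sum1 = 190·256 + 237 = 48877 = 0xBEED.

BEED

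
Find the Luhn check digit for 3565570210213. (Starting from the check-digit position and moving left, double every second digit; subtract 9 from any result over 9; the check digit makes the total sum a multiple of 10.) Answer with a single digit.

Partial digits right→left: 3 1 2 0 1 2 0 7 5 5 6 5 3
Double every second digit counting from the check-digit position (so the 1st, 3rd, 5th, ... of the partial from the right).
  doubled (with −9 where >9): 6 4 2 0 1 3 6 → sum 22
  kept as-is: 1 0 2 7 5 5 → sum 20
Total = 22 + 20 = 42.
Check digit = (10 − (42 mod 10)) mod 10 = 8.

8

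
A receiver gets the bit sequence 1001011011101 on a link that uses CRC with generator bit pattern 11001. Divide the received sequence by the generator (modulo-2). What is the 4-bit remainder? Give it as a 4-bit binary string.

Modulo-2 division of 1001011011101 by 11001:
  pos 0: 10010 XOR 11001 = 01011
  pos 1: 10111 XOR 11001 = 01110
  pos 2: 11101 XOR 11001 = 00100
  pos 4: 10001 XOR 11001 = 01000
  pos 5: 10001 XOR 11001 = 01000
  pos 6: 10001 XOR 11001 = 01000
  pos 7: 10000 XOR 11001 = 01001
  pos 8: 10011 XOR 11001 = 01010
Remainder = 1010 (nonzero — an error is detected).

1010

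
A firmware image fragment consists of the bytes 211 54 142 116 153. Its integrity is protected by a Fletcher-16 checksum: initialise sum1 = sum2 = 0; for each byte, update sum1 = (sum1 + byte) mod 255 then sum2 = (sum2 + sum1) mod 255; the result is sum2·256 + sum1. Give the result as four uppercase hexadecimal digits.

Running sums (mod 255):
  after byte 0 (211): sum1=211, sum2=211
  after byte 1 (54): sum1=10, sum2=221
  after byte 2 (142): sum1=152, sum2=118
  after byte 3 (116): sum1=13, sum2=131
  after byte 4 (153): sum1=166, sum2=42
Checksum = sum2·256 + sum1 = 42·256 + 166 = 10918 = 0x2AA6.

2AA6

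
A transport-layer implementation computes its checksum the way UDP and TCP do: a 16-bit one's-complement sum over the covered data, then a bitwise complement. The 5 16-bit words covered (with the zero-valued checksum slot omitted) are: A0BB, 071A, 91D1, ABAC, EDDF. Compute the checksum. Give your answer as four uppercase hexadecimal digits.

2CCC

One's-complement addition (fold any carry out of bit 15 back into bit 0):
  0xA0BB + 0x071A = 0x0A7D5
  0xA7D5 + 0x91D1 = 0x139A6 → wrap carry → 0x39A7
  0x39A7 + 0xABAC = 0x0E553
  0xE553 + 0xEDDF = 0x1D332 → wrap carry → 0xD333
One's-complement sum = 0xD333.
Checksum = ~0xD333 & 0xFFFF = 0x2CCC.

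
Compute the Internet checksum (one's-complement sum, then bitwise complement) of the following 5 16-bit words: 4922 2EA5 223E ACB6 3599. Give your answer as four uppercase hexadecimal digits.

83AA

One's-complement addition (fold any carry out of bit 15 back into bit 0):
  0x4922 + 0x2EA5 = 0x077C7
  0x77C7 + 0x223E = 0x09A05
  0x9A05 + 0xACB6 = 0x146BB → wrap carry → 0x46BC
  0x46BC + 0x3599 = 0x07C55
One's-complement sum = 0x7C55.
Checksum = ~0x7C55 & 0xFFFF = 0x83AA.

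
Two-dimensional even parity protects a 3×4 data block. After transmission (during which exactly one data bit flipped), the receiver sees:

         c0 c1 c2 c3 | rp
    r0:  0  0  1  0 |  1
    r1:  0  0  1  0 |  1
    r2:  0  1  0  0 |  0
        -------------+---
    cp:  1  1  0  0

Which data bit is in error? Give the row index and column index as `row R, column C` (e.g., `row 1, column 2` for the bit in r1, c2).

Recompute each row's even parity and compare to rp:
  r0: data parity 1, sent rp 1 → ok
  r1: data parity 1, sent rp 1 → ok
  r2: data parity 1, sent rp 0 → mismatch
Recompute each column's even parity and compare to cp:
  c0: data parity 0, sent cp 1 → mismatch
  c1: data parity 1, sent cp 1 → ok
  c2: data parity 0, sent cp 0 → ok
  c3: data parity 0, sent cp 0 → ok
Exactly one row (r2) and one column (c0) fail → the flipped bit is at their intersection.

row 2, column 0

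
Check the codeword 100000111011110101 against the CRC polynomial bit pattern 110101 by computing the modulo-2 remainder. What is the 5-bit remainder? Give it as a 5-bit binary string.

Modulo-2 division of 100000111011110101 by 110101:
  pos 0: 100000 XOR 110101 = 010101
  pos 1: 101011 XOR 110101 = 011110
  pos 2: 111101 XOR 110101 = 001000
  pos 4: 100010 XOR 110101 = 010111
  pos 5: 101111 XOR 110101 = 011010
  pos 6: 110101 XOR 110101 = 000000
  pos 12: 110101 XOR 110101 = 000000
Remainder = 00000 (zero — the frame passes the CRC check).

00000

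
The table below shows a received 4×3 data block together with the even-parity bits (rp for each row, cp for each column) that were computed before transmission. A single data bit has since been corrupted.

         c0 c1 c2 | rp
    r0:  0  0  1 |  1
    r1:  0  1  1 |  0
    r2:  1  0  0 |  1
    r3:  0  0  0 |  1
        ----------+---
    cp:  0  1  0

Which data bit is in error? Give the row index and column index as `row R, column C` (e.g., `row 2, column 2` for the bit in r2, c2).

Recompute each row's even parity and compare to rp:
  r0: data parity 1, sent rp 1 → ok
  r1: data parity 0, sent rp 0 → ok
  r2: data parity 1, sent rp 1 → ok
  r3: data parity 0, sent rp 1 → mismatch
Recompute each column's even parity and compare to cp:
  c0: data parity 1, sent cp 0 → mismatch
  c1: data parity 1, sent cp 1 → ok
  c2: data parity 0, sent cp 0 → ok
Exactly one row (r3) and one column (c0) fail → the flipped bit is at their intersection.

row 3, column 0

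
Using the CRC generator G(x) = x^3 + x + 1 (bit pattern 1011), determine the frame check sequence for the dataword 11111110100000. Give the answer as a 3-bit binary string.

010

Append 3 zeros: 11111110100000000. Divide by 1011 (XOR where the leading bit is 1):
  pos 0: 1111 XOR 1011 = 0100
  pos 1: 1001 XOR 1011 = 0010
  pos 3: 1011 XOR 1011 = 0000
  pos 8: 1000 XOR 1011 = 0011
  pos 10: 1100 XOR 1011 = 0111
  pos 11: 1110 XOR 1011 = 0101
  pos 12: 1010 XOR 1011 = 0001
Remainder (last 3 bits) = 010. This is the CRC / FCS.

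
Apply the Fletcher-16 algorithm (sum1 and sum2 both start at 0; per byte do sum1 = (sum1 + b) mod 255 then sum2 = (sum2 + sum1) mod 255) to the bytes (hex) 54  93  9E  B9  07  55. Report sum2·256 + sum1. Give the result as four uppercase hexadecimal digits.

E69C

Running sums (mod 255):
  after byte 0 (54): sum1=84, sum2=84
  after byte 1 (93): sum1=231, sum2=60
  after byte 2 (9E): sum1=134, sum2=194
  after byte 3 (B9): sum1=64, sum2=3
  after byte 4 (07): sum1=71, sum2=74
  after byte 5 (55): sum1=156, sum2=230
Checksum = sum2·256 + sum1 = 230·256 + 156 = 59036 = 0xE69C.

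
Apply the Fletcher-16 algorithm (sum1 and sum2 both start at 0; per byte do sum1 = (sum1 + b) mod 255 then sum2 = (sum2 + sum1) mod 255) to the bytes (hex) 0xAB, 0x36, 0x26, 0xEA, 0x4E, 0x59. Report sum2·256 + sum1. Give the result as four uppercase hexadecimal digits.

Running sums (mod 255):
  after byte 0 (0xAB): sum1=171, sum2=171
  after byte 1 (0x36): sum1=225, sum2=141
  after byte 2 (0x26): sum1=8, sum2=149
  after byte 3 (0xEA): sum1=242, sum2=136
  after byte 4 (0x4E): sum1=65, sum2=201
  after byte 5 (0x59): sum1=154, sum2=100
Checksum = sum2·256 + sum1 = 100·256 + 154 = 25754 = 0x649A.

649A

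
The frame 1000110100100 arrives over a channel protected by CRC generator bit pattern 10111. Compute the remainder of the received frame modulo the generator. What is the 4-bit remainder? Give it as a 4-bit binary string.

0111

Modulo-2 division of 1000110100100 by 10111:
  pos 0: 10001 XOR 10111 = 00110
  pos 2: 11010 XOR 10111 = 01101
  pos 3: 11011 XOR 10111 = 01100
  pos 4: 11000 XOR 10111 = 01111
  pos 5: 11110 XOR 10111 = 01001
  pos 6: 10011 XOR 10111 = 00100
  pos 8: 10000 XOR 10111 = 00111
Remainder = 0111 (nonzero — an error is detected).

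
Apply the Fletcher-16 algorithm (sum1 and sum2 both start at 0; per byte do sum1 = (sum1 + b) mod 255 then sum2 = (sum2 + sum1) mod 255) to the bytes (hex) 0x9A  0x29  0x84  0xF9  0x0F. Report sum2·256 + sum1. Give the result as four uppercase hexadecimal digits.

Running sums (mod 255):
  after byte 0 (0x9A): sum1=154, sum2=154
  after byte 1 (0x29): sum1=195, sum2=94
  after byte 2 (0x84): sum1=72, sum2=166
  after byte 3 (0xF9): sum1=66, sum2=232
  after byte 4 (0x0F): sum1=81, sum2=58
Checksum = sum2·256 + sum1 = 58·256 + 81 = 14929 = 0x3A51.

3A51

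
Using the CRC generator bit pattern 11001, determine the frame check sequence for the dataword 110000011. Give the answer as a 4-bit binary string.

1100

Append 4 zeros: 1100000110000. Divide by 11001 (XOR where the leading bit is 1):
  pos 0: 11000 XOR 11001 = 00001
  pos 4: 10011 XOR 11001 = 01010
  pos 5: 10100 XOR 11001 = 01101
  pos 6: 11010 XOR 11001 = 00011
Remainder (last 4 bits) = 1100. This is the CRC / FCS.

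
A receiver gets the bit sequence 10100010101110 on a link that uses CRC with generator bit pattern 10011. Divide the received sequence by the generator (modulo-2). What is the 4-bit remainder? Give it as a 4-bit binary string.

0000

Modulo-2 division of 10100010101110 by 10011:
  pos 0: 10100 XOR 10011 = 00111
  pos 2: 11101 XOR 10011 = 01110
  pos 3: 11100 XOR 10011 = 01111
  pos 4: 11111 XOR 10011 = 01100
  pos 5: 11000 XOR 10011 = 01011
  pos 6: 10111 XOR 10011 = 00100
  pos 8: 10011 XOR 10011 = 00000
Remainder = 0000 (zero — the frame passes the CRC check).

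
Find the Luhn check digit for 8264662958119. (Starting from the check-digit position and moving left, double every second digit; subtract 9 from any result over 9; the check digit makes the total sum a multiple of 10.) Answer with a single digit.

Partial digits right→left: 9 1 1 8 5 9 2 6 6 4 6 2 8
Double every second digit counting from the check-digit position (so the 1st, 3rd, 5th, ... of the partial from the right).
  doubled (with −9 where >9): 9 2 1 4 3 3 7 → sum 29
  kept as-is: 1 8 9 6 4 2 → sum 30
Total = 29 + 30 = 59.
Check digit = (10 − (59 mod 10)) mod 10 = 1.

1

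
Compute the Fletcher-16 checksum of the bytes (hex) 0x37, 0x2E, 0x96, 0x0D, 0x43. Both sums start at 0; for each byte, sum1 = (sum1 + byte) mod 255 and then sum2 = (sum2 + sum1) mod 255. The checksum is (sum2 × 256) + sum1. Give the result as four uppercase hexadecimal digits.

ED4C

Running sums (mod 255):
  after byte 0 (0x37): sum1=55, sum2=55
  after byte 1 (0x2E): sum1=101, sum2=156
  after byte 2 (0x96): sum1=251, sum2=152
  after byte 3 (0x0D): sum1=9, sum2=161
  after byte 4 (0x43): sum1=76, sum2=237
Checksum = sum2·256 + sum1 = 237·256 + 76 = 60748 = 0xED4C.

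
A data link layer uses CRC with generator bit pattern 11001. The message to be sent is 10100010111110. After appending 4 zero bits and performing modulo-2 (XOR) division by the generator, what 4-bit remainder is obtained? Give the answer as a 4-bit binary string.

0000

Append 4 zeros: 101000101111100000. Divide by 11001 (XOR where the leading bit is 1):
  pos 0: 10100 XOR 11001 = 01101
  pos 1: 11010 XOR 11001 = 00011
  pos 4: 11101 XOR 11001 = 00100
  pos 6: 10011 XOR 11001 = 01010
  pos 7: 10101 XOR 11001 = 01100
  pos 8: 11001 XOR 11001 = 00000
Remainder (last 4 bits) = 0000. This is the CRC / FCS.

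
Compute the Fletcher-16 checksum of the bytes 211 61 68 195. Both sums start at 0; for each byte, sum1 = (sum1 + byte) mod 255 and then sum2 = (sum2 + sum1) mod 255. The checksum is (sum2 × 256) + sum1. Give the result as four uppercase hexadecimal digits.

5319

Running sums (mod 255):
  after byte 0 (211): sum1=211, sum2=211
  after byte 1 (61): sum1=17, sum2=228
  after byte 2 (68): sum1=85, sum2=58
  after byte 3 (195): sum1=25, sum2=83
Checksum = sum2·256 + sum1 = 83·256 + 25 = 21273 = 0x5319.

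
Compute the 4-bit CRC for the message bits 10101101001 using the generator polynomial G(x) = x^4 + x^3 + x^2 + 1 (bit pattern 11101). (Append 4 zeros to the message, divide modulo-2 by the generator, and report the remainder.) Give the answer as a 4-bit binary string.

Append 4 zeros: 101011010010000. Divide by 11101 (XOR where the leading bit is 1):
  pos 0: 10101 XOR 11101 = 01000
  pos 1: 10001 XOR 11101 = 01100
  pos 2: 11000 XOR 11101 = 00101
  pos 4: 10110 XOR 11101 = 01011
  pos 5: 10110 XOR 11101 = 01011
  pos 6: 10111 XOR 11101 = 01010
  pos 7: 10100 XOR 11101 = 01001
  pos 8: 10010 XOR 11101 = 01111
  pos 9: 11110 XOR 11101 = 00011
Remainder (last 4 bits) = 0110. This is the CRC / FCS.

0110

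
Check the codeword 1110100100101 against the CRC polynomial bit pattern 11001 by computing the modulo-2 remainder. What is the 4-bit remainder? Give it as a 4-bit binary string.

0100

Modulo-2 division of 1110100100101 by 11001:
  pos 0: 11101 XOR 11001 = 00100
  pos 2: 10000 XOR 11001 = 01001
  pos 3: 10011 XOR 11001 = 01010
  pos 4: 10100 XOR 11001 = 01101
  pos 5: 11010 XOR 11001 = 00011
  pos 8: 11101 XOR 11001 = 00100
Remainder = 0100 (nonzero — an error is detected).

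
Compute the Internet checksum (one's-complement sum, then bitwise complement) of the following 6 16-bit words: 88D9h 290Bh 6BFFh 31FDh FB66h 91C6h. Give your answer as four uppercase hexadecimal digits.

22F1

One's-complement addition (fold any carry out of bit 15 back into bit 0):
  0x88D9 + 0x290B = 0x0B1E4
  0xB1E4 + 0x6BFF = 0x11DE3 → wrap carry → 0x1DE4
  0x1DE4 + 0x31FD = 0x04FE1
  0x4FE1 + 0xFB66 = 0x14B47 → wrap carry → 0x4B48
  0x4B48 + 0x91C6 = 0x0DD0E
One's-complement sum = 0xDD0E.
Checksum = ~0xDD0E & 0xFFFF = 0x22F1.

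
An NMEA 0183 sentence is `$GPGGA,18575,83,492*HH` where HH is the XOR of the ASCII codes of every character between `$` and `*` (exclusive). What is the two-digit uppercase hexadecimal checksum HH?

70

XOR the ASCII codes of the payload characters:
  'G' = 0x47 → acc = 0x47
  'P' = 0x50 → acc = 0x17
  'G' = 0x47 → acc = 0x50
  'G' = 0x47 → acc = 0x17
  'A' = 0x41 → acc = 0x56
  ',' = 0x2C → acc = 0x7A
  '1' = 0x31 → acc = 0x4B
  '8' = 0x38 → acc = 0x73
  '5' = 0x35 → acc = 0x46
  '7' = 0x37 → acc = 0x71
  '5' = 0x35 → acc = 0x44
  ',' = 0x2C → acc = 0x68
  '8' = 0x38 → acc = 0x50
  '3' = 0x33 → acc = 0x63
  ',' = 0x2C → acc = 0x4F
  '4' = 0x34 → acc = 0x7B
  '9' = 0x39 → acc = 0x42
  '2' = 0x32 → acc = 0x70
Checksum = 0x70.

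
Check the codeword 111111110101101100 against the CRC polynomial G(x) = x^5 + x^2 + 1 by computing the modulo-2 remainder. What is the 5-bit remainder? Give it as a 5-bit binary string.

00000

Modulo-2 division of 111111110101101100 by 100101:
  pos 0: 111111 XOR 100101 = 011010
  pos 1: 110101 XOR 100101 = 010000
  pos 2: 100001 XOR 100101 = 000100
  pos 5: 100010 XOR 100101 = 000111
  pos 8: 111110 XOR 100101 = 011011
  pos 9: 110111 XOR 100101 = 010010
  pos 10: 100101 XOR 100101 = 000000
Remainder = 00000 (zero — the frame passes the CRC check).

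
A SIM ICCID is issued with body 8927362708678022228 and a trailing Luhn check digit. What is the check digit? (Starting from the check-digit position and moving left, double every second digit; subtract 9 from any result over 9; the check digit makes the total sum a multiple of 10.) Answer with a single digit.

Partial digits right→left: 8 2 2 2 2 0 8 7 6 8 0 7 2 6 3 7 2 9 8
Double every second digit counting from the check-digit position (so the 1st, 3rd, 5th, ... of the partial from the right).
  doubled (with −9 where >9): 7 4 4 7 3 0 4 6 4 7 → sum 46
  kept as-is: 2 2 0 7 8 7 6 7 9 → sum 48
Total = 46 + 48 = 94.
Check digit = (10 − (94 mod 10)) mod 10 = 6.

6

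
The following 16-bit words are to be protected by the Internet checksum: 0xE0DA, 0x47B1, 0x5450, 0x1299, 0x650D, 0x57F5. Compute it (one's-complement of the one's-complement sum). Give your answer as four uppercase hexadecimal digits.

B387

One's-complement addition (fold any carry out of bit 15 back into bit 0):
  0xE0DA + 0x47B1 = 0x1288B → wrap carry → 0x288C
  0x288C + 0x5450 = 0x07CDC
  0x7CDC + 0x1299 = 0x08F75
  0x8F75 + 0x650D = 0x0F482
  0xF482 + 0x57F5 = 0x14C77 → wrap carry → 0x4C78
One's-complement sum = 0x4C78.
Checksum = ~0x4C78 & 0xFFFF = 0xB387.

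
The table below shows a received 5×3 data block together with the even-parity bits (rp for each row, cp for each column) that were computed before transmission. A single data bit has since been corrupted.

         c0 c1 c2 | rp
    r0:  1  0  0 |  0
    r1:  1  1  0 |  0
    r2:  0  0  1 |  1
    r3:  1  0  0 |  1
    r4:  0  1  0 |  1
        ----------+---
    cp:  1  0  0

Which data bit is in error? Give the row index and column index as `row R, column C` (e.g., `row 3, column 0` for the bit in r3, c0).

Recompute each row's even parity and compare to rp:
  r0: data parity 1, sent rp 0 → mismatch
  r1: data parity 0, sent rp 0 → ok
  r2: data parity 1, sent rp 1 → ok
  r3: data parity 1, sent rp 1 → ok
  r4: data parity 1, sent rp 1 → ok
Recompute each column's even parity and compare to cp:
  c0: data parity 1, sent cp 1 → ok
  c1: data parity 0, sent cp 0 → ok
  c2: data parity 1, sent cp 0 → mismatch
Exactly one row (r0) and one column (c2) fail → the flipped bit is at their intersection.

row 0, column 2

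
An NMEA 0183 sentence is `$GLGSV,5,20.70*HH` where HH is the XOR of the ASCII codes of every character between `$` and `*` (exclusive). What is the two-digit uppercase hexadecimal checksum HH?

57

XOR the ASCII codes of the payload characters:
  'G' = 0x47 → acc = 0x47
  'L' = 0x4C → acc = 0x0B
  'G' = 0x47 → acc = 0x4C
  'S' = 0x53 → acc = 0x1F
  'V' = 0x56 → acc = 0x49
  ',' = 0x2C → acc = 0x65
  '5' = 0x35 → acc = 0x50
  ',' = 0x2C → acc = 0x7C
  '2' = 0x32 → acc = 0x4E
  '0' = 0x30 → acc = 0x7E
  '.' = 0x2E → acc = 0x50
  '7' = 0x37 → acc = 0x67
  '0' = 0x30 → acc = 0x57
Checksum = 0x57.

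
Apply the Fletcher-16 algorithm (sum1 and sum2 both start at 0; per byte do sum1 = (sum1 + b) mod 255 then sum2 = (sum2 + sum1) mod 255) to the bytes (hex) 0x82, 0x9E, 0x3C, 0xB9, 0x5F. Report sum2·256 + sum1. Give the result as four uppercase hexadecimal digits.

8E76

Running sums (mod 255):
  after byte 0 (0x82): sum1=130, sum2=130
  after byte 1 (0x9E): sum1=33, sum2=163
  after byte 2 (0x3C): sum1=93, sum2=1
  after byte 3 (0xB9): sum1=23, sum2=24
  after byte 4 (0x5F): sum1=118, sum2=142
Checksum = sum2·256 + sum1 = 142·256 + 118 = 36470 = 0x8E76.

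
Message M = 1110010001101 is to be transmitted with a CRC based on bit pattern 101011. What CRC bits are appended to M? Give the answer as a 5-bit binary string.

11111

Append 5 zeros: 111001000110100000. Divide by 101011 (XOR where the leading bit is 1):
  pos 0: 111001 XOR 101011 = 010010
  pos 1: 100100 XOR 101011 = 001111
  pos 3: 111100 XOR 101011 = 010111
  pos 4: 101111 XOR 101011 = 000100
  pos 7: 100101 XOR 101011 = 001110
  pos 9: 111000 XOR 101011 = 010011
  pos 10: 100110 XOR 101011 = 001101
  pos 12: 110100 XOR 101011 = 011111
Remainder (last 5 bits) = 11111. This is the CRC / FCS.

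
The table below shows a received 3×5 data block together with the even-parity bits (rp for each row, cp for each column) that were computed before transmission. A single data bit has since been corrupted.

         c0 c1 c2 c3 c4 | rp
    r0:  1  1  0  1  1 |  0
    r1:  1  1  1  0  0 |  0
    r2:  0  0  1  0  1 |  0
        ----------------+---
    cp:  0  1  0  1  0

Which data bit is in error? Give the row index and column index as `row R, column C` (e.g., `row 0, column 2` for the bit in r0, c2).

Recompute each row's even parity and compare to rp:
  r0: data parity 0, sent rp 0 → ok
  r1: data parity 1, sent rp 0 → mismatch
  r2: data parity 0, sent rp 0 → ok
Recompute each column's even parity and compare to cp:
  c0: data parity 0, sent cp 0 → ok
  c1: data parity 0, sent cp 1 → mismatch
  c2: data parity 0, sent cp 0 → ok
  c3: data parity 1, sent cp 1 → ok
  c4: data parity 0, sent cp 0 → ok
Exactly one row (r1) and one column (c1) fail → the flipped bit is at their intersection.

row 1, column 1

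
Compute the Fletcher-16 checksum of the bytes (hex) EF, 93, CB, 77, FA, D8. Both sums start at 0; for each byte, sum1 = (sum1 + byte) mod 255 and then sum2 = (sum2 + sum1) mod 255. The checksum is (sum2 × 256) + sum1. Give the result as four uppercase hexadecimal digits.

Running sums (mod 255):
  after byte 0 (EF): sum1=239, sum2=239
  after byte 1 (93): sum1=131, sum2=115
  after byte 2 (CB): sum1=79, sum2=194
  after byte 3 (77): sum1=198, sum2=137
  after byte 4 (FA): sum1=193, sum2=75
  after byte 5 (D8): sum1=154, sum2=229
Checksum = sum2·256 + sum1 = 229·256 + 154 = 58778 = 0xE59A.

E59A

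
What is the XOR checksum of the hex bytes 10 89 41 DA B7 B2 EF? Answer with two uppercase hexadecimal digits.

E8

XOR the bytes together:
  start with 0x10
  0x10 ⊕ 0x89 = 0x99
  0x99 ⊕ 0x41 = 0xD8
  0xD8 ⊕ 0xDA = 0x02
  0x02 ⊕ 0xB7 = 0xB5
  0xB5 ⊕ 0xB2 = 0x07
  0x07 ⊕ 0xEF = 0xE8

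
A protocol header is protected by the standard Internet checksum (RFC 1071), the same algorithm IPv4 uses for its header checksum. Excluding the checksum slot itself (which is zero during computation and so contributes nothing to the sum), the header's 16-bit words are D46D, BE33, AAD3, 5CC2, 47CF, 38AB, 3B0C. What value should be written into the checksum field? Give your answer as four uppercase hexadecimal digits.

One's-complement addition (fold any carry out of bit 15 back into bit 0):
  0xD46D + 0xBE33 = 0x192A0 → wrap carry → 0x92A1
  0x92A1 + 0xAAD3 = 0x13D74 → wrap carry → 0x3D75
  0x3D75 + 0x5CC2 = 0x09A37
  0x9A37 + 0x47CF = 0x0E206
  0xE206 + 0x38AB = 0x11AB1 → wrap carry → 0x1AB2
  0x1AB2 + 0x3B0C = 0x055BE
One's-complement sum = 0x55BE.
Checksum = ~0x55BE & 0xFFFF = 0xAA41.

AA41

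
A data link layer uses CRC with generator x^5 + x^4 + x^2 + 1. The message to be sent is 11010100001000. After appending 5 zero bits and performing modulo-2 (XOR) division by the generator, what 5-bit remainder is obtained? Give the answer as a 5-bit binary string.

10110

Append 5 zeros: 1101010000100000000. Divide by 110101 (XOR where the leading bit is 1):
  pos 0: 110101 XOR 110101 = 000000
  pos 10: 100000 XOR 110101 = 010101
  pos 11: 101010 XOR 110101 = 011111
  pos 12: 111110 XOR 110101 = 001011
Remainder (last 5 bits) = 10110. This is the CRC / FCS.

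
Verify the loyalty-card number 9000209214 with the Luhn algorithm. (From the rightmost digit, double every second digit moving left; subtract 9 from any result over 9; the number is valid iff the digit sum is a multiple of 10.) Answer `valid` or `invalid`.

valid

From the right, keep odd positions and double even positions (subtract 9 from any doubled value over 9):
  doubled (positions 2,4,...): 2 9 4 0 9 → sum 24
  kept (positions 1,3,...): 4 2 0 0 0 → sum 6
Total = 30.
30 mod 10 = 0, so the number is valid.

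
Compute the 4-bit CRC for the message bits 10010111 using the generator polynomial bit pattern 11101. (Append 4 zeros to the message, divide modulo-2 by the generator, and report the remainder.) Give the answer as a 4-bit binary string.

1011

Append 4 zeros: 100101110000. Divide by 11101 (XOR where the leading bit is 1):
  pos 0: 10010 XOR 11101 = 01111
  pos 1: 11111 XOR 11101 = 00010
  pos 4: 10110 XOR 11101 = 01011
  pos 5: 10110 XOR 11101 = 01011
  pos 6: 10110 XOR 11101 = 01011
  pos 7: 10110 XOR 11101 = 01011
Remainder (last 4 bits) = 1011. This is the CRC / FCS.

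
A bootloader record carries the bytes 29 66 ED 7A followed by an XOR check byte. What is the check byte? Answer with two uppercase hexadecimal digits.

D8

XOR the bytes together:
  start with 0x29
  0x29 ⊕ 0x66 = 0x4F
  0x4F ⊕ 0xED = 0xA2
  0xA2 ⊕ 0x7A = 0xD8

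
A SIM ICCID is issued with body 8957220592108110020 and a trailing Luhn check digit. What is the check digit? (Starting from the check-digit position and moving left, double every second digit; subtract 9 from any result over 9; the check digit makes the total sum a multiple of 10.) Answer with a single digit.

0

Partial digits right→left: 0 2 0 0 1 1 8 0 1 2 9 5 0 2 2 7 5 9 8
Double every second digit counting from the check-digit position (so the 1st, 3rd, 5th, ... of the partial from the right).
  doubled (with −9 where >9): 0 0 2 7 2 9 0 4 1 7 → sum 32
  kept as-is: 2 0 1 0 2 5 2 7 9 → sum 28
Total = 32 + 28 = 60.
Check digit = (10 − (60 mod 10)) mod 10 = 0.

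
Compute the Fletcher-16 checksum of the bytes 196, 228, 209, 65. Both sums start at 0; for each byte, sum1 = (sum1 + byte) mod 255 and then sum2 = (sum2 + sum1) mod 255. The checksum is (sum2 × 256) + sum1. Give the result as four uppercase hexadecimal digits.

Running sums (mod 255):
  after byte 0 (196): sum1=196, sum2=196
  after byte 1 (228): sum1=169, sum2=110
  after byte 2 (209): sum1=123, sum2=233
  after byte 3 (65): sum1=188, sum2=166
Checksum = sum2·256 + sum1 = 166·256 + 188 = 42684 = 0xA6BC.

A6BC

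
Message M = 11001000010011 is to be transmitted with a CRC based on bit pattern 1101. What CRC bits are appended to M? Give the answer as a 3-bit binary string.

110

Append 3 zeros: 11001000010011000. Divide by 1101 (XOR where the leading bit is 1):
  pos 0: 1100 XOR 1101 = 0001
  pos 3: 1100 XOR 1101 = 0001
  pos 6: 1001 XOR 1101 = 0100
  pos 7: 1000 XOR 1101 = 0101
  pos 8: 1010 XOR 1101 = 0111
  pos 9: 1111 XOR 1101 = 0010
  pos 11: 1010 XOR 1101 = 0111
  pos 12: 1110 XOR 1101 = 0011
Remainder (last 3 bits) = 110. This is the CRC / FCS.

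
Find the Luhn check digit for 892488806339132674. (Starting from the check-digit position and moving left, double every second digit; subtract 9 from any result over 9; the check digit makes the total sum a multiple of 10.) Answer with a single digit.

Partial digits right→left: 4 7 6 2 3 1 9 3 3 6 0 8 8 8 4 2 9 8
Double every second digit counting from the check-digit position (so the 1st, 3rd, 5th, ... of the partial from the right).
  doubled (with −9 where >9): 8 3 6 9 6 0 7 8 9 → sum 56
  kept as-is: 7 2 1 3 6 8 8 2 8 → sum 45
Total = 56 + 45 = 101.
Check digit = (10 − (101 mod 10)) mod 10 = 9.

9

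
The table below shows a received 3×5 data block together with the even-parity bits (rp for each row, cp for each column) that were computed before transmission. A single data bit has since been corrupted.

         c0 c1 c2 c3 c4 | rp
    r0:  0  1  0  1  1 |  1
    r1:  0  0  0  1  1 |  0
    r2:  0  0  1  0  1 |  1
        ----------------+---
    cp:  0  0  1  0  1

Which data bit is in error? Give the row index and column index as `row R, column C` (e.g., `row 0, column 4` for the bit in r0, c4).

row 2, column 1

Recompute each row's even parity and compare to rp:
  r0: data parity 1, sent rp 1 → ok
  r1: data parity 0, sent rp 0 → ok
  r2: data parity 0, sent rp 1 → mismatch
Recompute each column's even parity and compare to cp:
  c0: data parity 0, sent cp 0 → ok
  c1: data parity 1, sent cp 0 → mismatch
  c2: data parity 1, sent cp 1 → ok
  c3: data parity 0, sent cp 0 → ok
  c4: data parity 1, sent cp 1 → ok
Exactly one row (r2) and one column (c1) fail → the flipped bit is at their intersection.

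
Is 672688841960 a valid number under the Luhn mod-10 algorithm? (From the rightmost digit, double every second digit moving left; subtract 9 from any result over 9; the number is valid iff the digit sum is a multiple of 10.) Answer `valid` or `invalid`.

valid

From the right, keep odd positions and double even positions (subtract 9 from any doubled value over 9):
  doubled (positions 2,4,...): 3 2 7 7 4 3 → sum 26
  kept (positions 1,3,...): 0 9 4 8 6 7 → sum 34
Total = 60.
60 mod 10 = 0, so the number is valid.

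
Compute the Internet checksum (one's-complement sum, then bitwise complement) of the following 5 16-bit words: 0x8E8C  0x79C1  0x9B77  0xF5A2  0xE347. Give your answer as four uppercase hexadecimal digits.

One's-complement addition (fold any carry out of bit 15 back into bit 0):
  0x8E8C + 0x79C1 = 0x1084D → wrap carry → 0x084E
  0x084E + 0x9B77 = 0x0A3C5
  0xA3C5 + 0xF5A2 = 0x19967 → wrap carry → 0x9968
  0x9968 + 0xE347 = 0x17CAF → wrap carry → 0x7CB0
One's-complement sum = 0x7CB0.
Checksum = ~0x7CB0 & 0xFFFF = 0x834F.

834F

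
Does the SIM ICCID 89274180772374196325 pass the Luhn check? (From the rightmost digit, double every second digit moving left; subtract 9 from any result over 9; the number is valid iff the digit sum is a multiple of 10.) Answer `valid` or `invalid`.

invalid

From the right, keep odd positions and double even positions (subtract 9 from any doubled value over 9):
  doubled (positions 2,4,...): 4 3 2 5 4 5 7 8 4 7 → sum 49
  kept (positions 1,3,...): 5 3 9 4 3 7 0 1 7 9 → sum 48
Total = 97.
97 mod 10 = 7, so the number is invalid.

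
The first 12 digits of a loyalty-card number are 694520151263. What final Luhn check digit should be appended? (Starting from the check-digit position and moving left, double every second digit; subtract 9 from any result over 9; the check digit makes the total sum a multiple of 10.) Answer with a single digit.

Partial digits right→left: 3 6 2 1 5 1 0 2 5 4 9 6
Double every second digit counting from the check-digit position (so the 1st, 3rd, 5th, ... of the partial from the right).
  doubled (with −9 where >9): 6 4 1 0 1 9 → sum 21
  kept as-is: 6 1 1 2 4 6 → sum 20
Total = 21 + 20 = 41.
Check digit = (10 − (41 mod 10)) mod 10 = 9.

9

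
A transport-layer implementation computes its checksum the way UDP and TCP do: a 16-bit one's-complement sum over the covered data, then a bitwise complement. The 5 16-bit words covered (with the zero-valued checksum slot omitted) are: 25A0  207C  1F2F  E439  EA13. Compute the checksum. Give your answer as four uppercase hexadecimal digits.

CC66

One's-complement addition (fold any carry out of bit 15 back into bit 0):
  0x25A0 + 0x207C = 0x0461C
  0x461C + 0x1F2F = 0x0654B
  0x654B + 0xE439 = 0x14984 → wrap carry → 0x4985
  0x4985 + 0xEA13 = 0x13398 → wrap carry → 0x3399
One's-complement sum = 0x3399.
Checksum = ~0x3399 & 0xFFFF = 0xCC66.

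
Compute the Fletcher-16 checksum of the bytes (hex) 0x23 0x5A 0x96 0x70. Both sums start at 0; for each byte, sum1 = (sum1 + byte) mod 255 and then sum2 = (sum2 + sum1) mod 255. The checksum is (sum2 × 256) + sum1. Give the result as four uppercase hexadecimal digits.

3984

Running sums (mod 255):
  after byte 0 (0x23): sum1=35, sum2=35
  after byte 1 (0x5A): sum1=125, sum2=160
  after byte 2 (0x96): sum1=20, sum2=180
  after byte 3 (0x70): sum1=132, sum2=57
Checksum = sum2·256 + sum1 = 57·256 + 132 = 14724 = 0x3984.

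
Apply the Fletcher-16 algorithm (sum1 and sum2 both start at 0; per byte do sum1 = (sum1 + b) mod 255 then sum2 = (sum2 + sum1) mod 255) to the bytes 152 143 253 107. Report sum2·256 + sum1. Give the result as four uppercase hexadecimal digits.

7891

Running sums (mod 255):
  after byte 0 (152): sum1=152, sum2=152
  after byte 1 (143): sum1=40, sum2=192
  after byte 2 (253): sum1=38, sum2=230
  after byte 3 (107): sum1=145, sum2=120
Checksum = sum2·256 + sum1 = 120·256 + 145 = 30865 = 0x7891.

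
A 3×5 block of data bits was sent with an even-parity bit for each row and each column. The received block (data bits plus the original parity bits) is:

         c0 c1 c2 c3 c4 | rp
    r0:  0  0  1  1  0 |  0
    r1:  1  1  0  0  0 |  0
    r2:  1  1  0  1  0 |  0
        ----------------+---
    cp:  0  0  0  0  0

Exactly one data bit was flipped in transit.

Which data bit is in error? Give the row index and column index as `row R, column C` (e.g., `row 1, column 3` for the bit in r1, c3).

Recompute each row's even parity and compare to rp:
  r0: data parity 0, sent rp 0 → ok
  r1: data parity 0, sent rp 0 → ok
  r2: data parity 1, sent rp 0 → mismatch
Recompute each column's even parity and compare to cp:
  c0: data parity 0, sent cp 0 → ok
  c1: data parity 0, sent cp 0 → ok
  c2: data parity 1, sent cp 0 → mismatch
  c3: data parity 0, sent cp 0 → ok
  c4: data parity 0, sent cp 0 → ok
Exactly one row (r2) and one column (c2) fail → the flipped bit is at their intersection.

row 2, column 2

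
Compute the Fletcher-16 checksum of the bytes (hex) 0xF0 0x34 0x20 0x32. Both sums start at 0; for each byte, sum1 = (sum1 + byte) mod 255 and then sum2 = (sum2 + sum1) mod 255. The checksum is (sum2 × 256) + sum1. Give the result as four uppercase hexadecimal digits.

D277

Running sums (mod 255):
  after byte 0 (0xF0): sum1=240, sum2=240
  after byte 1 (0x34): sum1=37, sum2=22
  after byte 2 (0x20): sum1=69, sum2=91
  after byte 3 (0x32): sum1=119, sum2=210
Checksum = sum2·256 + sum1 = 210·256 + 119 = 53879 = 0xD277.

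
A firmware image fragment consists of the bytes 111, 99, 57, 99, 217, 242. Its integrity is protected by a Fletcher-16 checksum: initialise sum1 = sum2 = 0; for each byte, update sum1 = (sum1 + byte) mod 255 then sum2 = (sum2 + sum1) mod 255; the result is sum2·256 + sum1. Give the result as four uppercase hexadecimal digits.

433C

Running sums (mod 255):
  after byte 0 (111): sum1=111, sum2=111
  after byte 1 (99): sum1=210, sum2=66
  after byte 2 (57): sum1=12, sum2=78
  after byte 3 (99): sum1=111, sum2=189
  after byte 4 (217): sum1=73, sum2=7
  after byte 5 (242): sum1=60, sum2=67
Checksum = sum2·256 + sum1 = 67·256 + 60 = 17212 = 0x433C.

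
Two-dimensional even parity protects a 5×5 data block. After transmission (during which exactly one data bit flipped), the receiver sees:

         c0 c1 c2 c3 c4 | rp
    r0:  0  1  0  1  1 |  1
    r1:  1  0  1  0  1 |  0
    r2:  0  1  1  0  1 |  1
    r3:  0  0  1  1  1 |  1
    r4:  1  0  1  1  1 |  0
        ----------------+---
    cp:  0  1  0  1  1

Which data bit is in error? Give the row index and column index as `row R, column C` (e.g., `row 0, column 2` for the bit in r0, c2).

row 1, column 1

Recompute each row's even parity and compare to rp:
  r0: data parity 1, sent rp 1 → ok
  r1: data parity 1, sent rp 0 → mismatch
  r2: data parity 1, sent rp 1 → ok
  r3: data parity 1, sent rp 1 → ok
  r4: data parity 0, sent rp 0 → ok
Recompute each column's even parity and compare to cp:
  c0: data parity 0, sent cp 0 → ok
  c1: data parity 0, sent cp 1 → mismatch
  c2: data parity 0, sent cp 0 → ok
  c3: data parity 1, sent cp 1 → ok
  c4: data parity 1, sent cp 1 → ok
Exactly one row (r1) and one column (c1) fail → the flipped bit is at their intersection.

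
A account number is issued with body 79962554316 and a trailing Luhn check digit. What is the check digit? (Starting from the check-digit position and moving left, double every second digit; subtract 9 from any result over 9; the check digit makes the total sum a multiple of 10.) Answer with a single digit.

Partial digits right→left: 6 1 3 4 5 5 2 6 9 9 7
Double every second digit counting from the check-digit position (so the 1st, 3rd, 5th, ... of the partial from the right).
  doubled (with −9 where >9): 3 6 1 4 9 5 → sum 28
  kept as-is: 1 4 5 6 9 → sum 25
Total = 28 + 25 = 53.
Check digit = (10 − (53 mod 10)) mod 10 = 7.

7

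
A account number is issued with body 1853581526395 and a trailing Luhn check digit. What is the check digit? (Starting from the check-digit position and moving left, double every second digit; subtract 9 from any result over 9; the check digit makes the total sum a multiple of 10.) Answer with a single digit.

Partial digits right→left: 5 9 3 6 2 5 1 8 5 3 5 8 1
Double every second digit counting from the check-digit position (so the 1st, 3rd, 5th, ... of the partial from the right).
  doubled (with −9 where >9): 1 6 4 2 1 1 2 → sum 17
  kept as-is: 9 6 5 8 3 8 → sum 39
Total = 17 + 39 = 56.
Check digit = (10 − (56 mod 10)) mod 10 = 4.

4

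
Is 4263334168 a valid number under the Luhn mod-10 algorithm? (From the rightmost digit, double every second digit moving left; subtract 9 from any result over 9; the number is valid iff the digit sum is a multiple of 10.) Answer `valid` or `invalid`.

From the right, keep odd positions and double even positions (subtract 9 from any doubled value over 9):
  doubled (positions 2,4,...): 3 8 6 3 8 → sum 28
  kept (positions 1,3,...): 8 1 3 3 2 → sum 17
Total = 45.
45 mod 10 = 5, so the number is invalid.

invalid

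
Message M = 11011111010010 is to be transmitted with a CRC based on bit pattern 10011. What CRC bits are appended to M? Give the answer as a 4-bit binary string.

Append 4 zeros: 110111110100100000. Divide by 10011 (XOR where the leading bit is 1):
  pos 0: 11011 XOR 10011 = 01000
  pos 1: 10001 XOR 10011 = 00010
  pos 4: 10110 XOR 10011 = 00101
  pos 6: 10110 XOR 10011 = 00101
  pos 8: 10101 XOR 10011 = 00110
  pos 10: 11000 XOR 10011 = 01011
  pos 11: 10110 XOR 10011 = 00101
  pos 13: 10100 XOR 10011 = 00111
Remainder (last 4 bits) = 0111. This is the CRC / FCS.

0111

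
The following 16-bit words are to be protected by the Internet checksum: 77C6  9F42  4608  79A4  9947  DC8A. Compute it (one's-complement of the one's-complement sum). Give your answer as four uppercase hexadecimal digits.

One's-complement addition (fold any carry out of bit 15 back into bit 0):
  0x77C6 + 0x9F42 = 0x11708 → wrap carry → 0x1709
  0x1709 + 0x4608 = 0x05D11
  0x5D11 + 0x79A4 = 0x0D6B5
  0xD6B5 + 0x9947 = 0x16FFC → wrap carry → 0x6FFD
  0x6FFD + 0xDC8A = 0x14C87 → wrap carry → 0x4C88
One's-complement sum = 0x4C88.
Checksum = ~0x4C88 & 0xFFFF = 0xB377.

B377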